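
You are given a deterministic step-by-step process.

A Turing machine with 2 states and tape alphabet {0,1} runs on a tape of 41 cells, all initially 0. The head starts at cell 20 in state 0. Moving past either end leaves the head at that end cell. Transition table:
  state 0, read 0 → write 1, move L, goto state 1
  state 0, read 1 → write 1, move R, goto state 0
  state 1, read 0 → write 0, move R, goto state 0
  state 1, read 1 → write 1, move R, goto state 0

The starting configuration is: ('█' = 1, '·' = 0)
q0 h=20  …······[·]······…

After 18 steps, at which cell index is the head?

k=0  q0 h=20  …······[·]······…
k=1  q1 h=19  …······[·]█·····…
k=2  q0 h=20  …······[█]······…
k=3  q0 h=21  …·····█[·]······…
k=4  q1 h=20  …······[█]█·····…
k=5  q0 h=21  …·····█[█]······…
k=6  q0 h=22  …····██[·]······…
k=7  q1 h=21  …·····█[█]█·····…
k=8  q0 h=22  …····██[█]······…
k=9  q0 h=23  …···███[·]······…
k=10  q1 h=22  …····██[█]█·····…
k=11  q0 h=23  …···███[█]······…
k=12  q0 h=24  …··████[·]······…
k=13  q1 h=23  …···███[█]█·····…
k=14  q0 h=24  …··████[█]······…
k=15  q0 h=25  …·█████[·]······…
k=16  q1 h=24  …··████[█]█·····…
k=17  q0 h=25  …·█████[█]······…
k=18  q0 h=26  …██████[·]······…

26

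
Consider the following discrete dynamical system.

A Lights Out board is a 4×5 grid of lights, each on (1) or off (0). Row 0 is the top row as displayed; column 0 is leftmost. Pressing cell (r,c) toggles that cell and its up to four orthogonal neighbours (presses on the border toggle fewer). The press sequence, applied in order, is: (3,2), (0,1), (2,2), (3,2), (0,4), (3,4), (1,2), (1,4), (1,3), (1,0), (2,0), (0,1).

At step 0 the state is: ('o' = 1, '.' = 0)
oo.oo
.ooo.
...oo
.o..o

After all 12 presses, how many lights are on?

t=0: oo.oo
.ooo.
...oo
.o..o
t=1: oo.oo
.ooo.
..ooo
..ooo
t=2: ..ooo
..oo.
..ooo
..ooo
t=3: ..ooo
...o.
.o..o
...oo
t=4: ..ooo
...o.
.oo.o
.oo.o
t=5: ..o..
...oo
.oo.o
.oo.o
t=6: ..o..
...oo
.oo..
.ooo.
t=7: .....
.oo.o
.o...
.ooo.
t=8: ....o
.ooo.
.o..o
.ooo.
t=9: ...oo
.o..o
.o.oo
.ooo.
t=10: o..oo
o...o
oo.oo
.ooo.
t=11: o..oo
....o
...oo
oooo.
t=12: .oooo
.o..o
...oo
oooo.

12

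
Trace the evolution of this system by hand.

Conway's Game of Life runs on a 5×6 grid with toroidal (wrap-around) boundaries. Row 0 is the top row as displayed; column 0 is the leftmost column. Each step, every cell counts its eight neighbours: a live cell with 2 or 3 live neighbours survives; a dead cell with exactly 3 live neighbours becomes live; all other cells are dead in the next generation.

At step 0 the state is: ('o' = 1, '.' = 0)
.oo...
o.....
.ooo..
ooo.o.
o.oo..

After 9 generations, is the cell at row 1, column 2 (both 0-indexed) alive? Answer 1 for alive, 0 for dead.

1

step 0: .oo...
o.....
.ooo..
ooo.o.
o.oo..
step 1: o.oo..
o..o..
...o.o
o...oo
o....o
step 2: o.ooo.
oo.o.o
...o..
......
...o..
step 3: o.....
oo...o
o.o.o.
......
..ooo.
step 4: o.ooo.
......
o.....
.oo.oo
...o..
step 5: ..ooo.
.o.o.o
oo...o
oooooo
o.....
step 6: oooooo
.o.o.o
......
..ooo.
o.....
step 7: ...o..
.o.o.o
......
...o..
o.....
step 8: o.o.o.
..o.o.
..o.o.
......
......
step 9: .o...o
..o.o.
......
......
......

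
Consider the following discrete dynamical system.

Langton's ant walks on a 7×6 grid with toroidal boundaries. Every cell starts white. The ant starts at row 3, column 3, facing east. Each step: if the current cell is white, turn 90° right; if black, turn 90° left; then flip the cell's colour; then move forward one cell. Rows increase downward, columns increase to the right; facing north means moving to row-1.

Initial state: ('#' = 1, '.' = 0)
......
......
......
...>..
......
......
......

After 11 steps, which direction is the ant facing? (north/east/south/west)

north

k=0  ......
......
......
...>..
......
......
......
k=1  ......
......
......
...#..
...v..
......
......
k=2  ......
......
......
...#..
..<#..
......
......
k=3  ......
......
......
..^#..
..##..
......
......
k=4  ......
......
......
..#>..
..##..
......
......
k=5  ......
......
...^..
..#...
..##..
......
......
k=6  ......
......
...#>.
..#...
..##..
......
......
k=7  ......
......
...##.
..#.v.
..##..
......
......
k=8  ......
......
...##.
..#<#.
..##..
......
......
k=9  ......
......
...^#.
..###.
..##..
......
......
k=10  ......
......
..<.#.
..###.
..##..
......
......
k=11  ......
..^...
..#.#.
..###.
..##..
......
......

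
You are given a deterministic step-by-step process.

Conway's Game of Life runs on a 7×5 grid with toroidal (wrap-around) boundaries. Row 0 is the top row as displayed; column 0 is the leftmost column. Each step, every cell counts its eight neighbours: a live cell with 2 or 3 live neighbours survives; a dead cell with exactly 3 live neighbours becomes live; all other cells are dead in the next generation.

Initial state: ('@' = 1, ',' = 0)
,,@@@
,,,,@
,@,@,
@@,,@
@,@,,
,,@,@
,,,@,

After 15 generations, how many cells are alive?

t=0: ,,@@@
,,,,@
,@,@,
@@,,@
@,@,,
,,@,@
,,,@,
t=1: ,,@,@
@,,,@
,@@@,
,,,@@
,,@,,
,@@,@
,,,,,
t=2: @,,@@
@,,,@
,@@,,
,@,,@
@@@,@
,@@@,
@@@,,
t=3: ,,@@,
,,@,,
,@@@@
,,,,@
,,,,@
,,,,,
,,,,,
t=4: ,,@@,
,,,,@
@@@,@
,,@,@
,,,,,
,,,,,
,,,,,
t=5: ,,,@,
,,,,@
,@@,@
,,@,@
,,,,,
,,,,,
,,,,,
t=6: ,,,,,
@,@,@
,@@,@
@@@,,
,,,,,
,,,,,
,,,,,
t=7: ,,,,,
@,@,@
,,,,@
@,@@,
,@,,,
,,,,,
,,,,,
t=8: ,,,,,
@,,@@
,,@,,
@@@@@
,@@,,
,,,,,
,,,,,
t=9: ,,,,@
,,,@@
,,,,,
@,,,@
,,,,@
,,,,,
,,,,,
t=10: ,,,@@
,,,@@
@,,@,
@,,,@
@,,,@
,,,,,
,,,,,
t=11: ,,,@@
@,@,,
@,,@,
,@,@,
@,,,@
,,,,,
,,,,,
t=12: ,,,@@
@@@,,
@,,@,
,@@@,
@,,,@
,,,,,
,,,,,
t=13: @@@@@
@@@,,
@,,@,
,@@@,
@@@@@
,,,,,
,,,,,
t=14: ,,,@@
,,,,,
@,,@,
,,,,,
@,,,@
@@@@@
@@@@@
t=15: ,@,,,
,,,@,
,,,,,
@,,,,
,,@,,
,,,,,
,,,,,

4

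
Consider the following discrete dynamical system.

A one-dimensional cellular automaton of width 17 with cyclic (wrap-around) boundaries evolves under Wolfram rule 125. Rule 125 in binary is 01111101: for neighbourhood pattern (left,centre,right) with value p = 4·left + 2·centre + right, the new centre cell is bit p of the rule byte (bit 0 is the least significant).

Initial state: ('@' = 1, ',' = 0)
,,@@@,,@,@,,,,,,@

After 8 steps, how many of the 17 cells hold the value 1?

0) ,,@@@,,@,@,,,,,,@
1) @,@,@@,@@@@@@@@,@
2) @@@@@@@@,,,,,,@@@
3) ,,,,,,,@@@@@@,@,,
4) @@@@@@,@,,,,@@@@@
5) ,,,,,@@@@@@,@,,,,
6) @@@@,@,,,,@@@@@@@
7) ,,,@@@@@@,@,,,,,,
8) @@,@,,,,@@@@@@@@@

12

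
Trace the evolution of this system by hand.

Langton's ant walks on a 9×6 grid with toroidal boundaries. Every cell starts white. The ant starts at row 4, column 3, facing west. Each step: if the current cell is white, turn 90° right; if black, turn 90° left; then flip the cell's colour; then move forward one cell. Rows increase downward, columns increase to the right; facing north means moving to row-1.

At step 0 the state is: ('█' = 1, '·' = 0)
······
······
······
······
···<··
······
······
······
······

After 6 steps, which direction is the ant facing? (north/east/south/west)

gen 0: ······
······
······
······
···<··
······
······
······
······
gen 1: ······
······
······
···^··
···█··
······
······
······
······
gen 2: ······
······
······
···█>·
···█··
······
······
······
······
gen 3: ······
······
······
···██·
···█v·
······
······
······
······
gen 4: ······
······
······
···██·
···<█·
······
······
······
······
gen 5: ······
······
······
···██·
····█·
···v··
······
······
······
gen 6: ······
······
······
···██·
····█·
··<█··
······
······
······

west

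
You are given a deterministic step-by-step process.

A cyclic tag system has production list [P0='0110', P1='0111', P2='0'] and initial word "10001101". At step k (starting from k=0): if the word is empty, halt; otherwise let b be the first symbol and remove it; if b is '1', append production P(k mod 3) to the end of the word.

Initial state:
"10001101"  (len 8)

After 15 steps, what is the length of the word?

19

[0] "10001101"  (len 8)
[1] "00011010110"  (len 11)
[2] "0011010110"  (len 10)
[3] "011010110"  (len 9)
[4] "11010110"  (len 8)
[5] "10101100111"  (len 11)
[6] "01011001110"  (len 11)
[7] "1011001110"  (len 10)
[8] "0110011100111"  (len 13)
[9] "110011100111"  (len 12)
[10] "100111001110110"  (len 15)
[11] "001110011101100111"  (len 18)
[12] "01110011101100111"  (len 17)
[13] "1110011101100111"  (len 16)
[14] "1100111011001110111"  (len 19)
[15] "1001110110011101110"  (len 19)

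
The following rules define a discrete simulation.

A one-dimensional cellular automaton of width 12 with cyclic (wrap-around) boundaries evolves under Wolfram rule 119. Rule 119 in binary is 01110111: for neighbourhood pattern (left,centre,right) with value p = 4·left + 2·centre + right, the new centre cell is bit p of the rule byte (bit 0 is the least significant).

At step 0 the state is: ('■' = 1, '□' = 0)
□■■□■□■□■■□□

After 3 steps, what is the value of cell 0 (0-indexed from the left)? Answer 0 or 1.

0

gen 0: □■■□■□■□■■□□
gen 1: ■□■■■■■■□■■■
gen 2: ■■□□□□□■■□□□
gen 3: □■■■■■■□■■■■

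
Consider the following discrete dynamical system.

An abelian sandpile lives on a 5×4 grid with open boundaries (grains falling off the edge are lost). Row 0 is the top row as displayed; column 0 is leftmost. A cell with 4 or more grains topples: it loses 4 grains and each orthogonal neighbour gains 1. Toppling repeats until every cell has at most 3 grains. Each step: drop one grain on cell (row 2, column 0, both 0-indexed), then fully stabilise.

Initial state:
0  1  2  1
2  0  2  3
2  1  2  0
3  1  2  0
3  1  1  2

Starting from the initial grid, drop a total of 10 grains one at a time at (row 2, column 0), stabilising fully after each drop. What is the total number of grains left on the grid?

gen 0: 0  1  2  1
2  0  2  3
2  1  2  0
3  1  2  0
3  1  1  2
gen 1: 0  1  2  1
2  0  2  3
3  1  2  0
3  1  2  0
3  1  1  2
gen 2: 0  1  2  1
3  0  2  3
1  2  2  0
1  2  2  0
0  2  1  2
gen 3: 0  1  2  1
3  0  2  3
2  2  2  0
1  2  2  0
0  2  1  2
gen 4: 0  1  2  1
3  0  2  3
3  2  2  0
1  2  2  0
0  2  1  2
gen 5: 1  1  2  1
0  1  2  3
1  3  2  0
2  2  2  0
0  2  1  2
gen 6: 1  1  2  1
0  1  2  3
2  3  2  0
2  2  2  0
0  2  1  2
gen 7: 1  1  2  1
0  1  2  3
3  3  2  0
2  2  2  0
0  2  1  2
gen 8: 1  1  2  1
1  2  2  3
1  0  3  0
3  3  2  0
0  2  1  2
gen 9: 1  1  2  1
1  2  2  3
2  0  3  0
3  3  2  0
0  2  1  2
gen 10: 1  1  2  1
1  2  2  3
3  0  3  0
3  3  2  0
0  2  1  2

32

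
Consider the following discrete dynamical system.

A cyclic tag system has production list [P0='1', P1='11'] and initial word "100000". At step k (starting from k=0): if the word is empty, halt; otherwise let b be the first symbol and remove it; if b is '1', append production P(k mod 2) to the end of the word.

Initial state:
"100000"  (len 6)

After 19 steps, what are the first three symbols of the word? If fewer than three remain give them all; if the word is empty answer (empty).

111

t=0: "100000"  (len 6)
t=1: "000001"  (len 6)
t=2: "00001"  (len 5)
t=3: "0001"  (len 4)
t=4: "001"  (len 3)
t=5: "01"  (len 2)
t=6: "1"  (len 1)
t=7: "1"  (len 1)
t=8: "11"  (len 2)
t=9: "11"  (len 2)
t=10: "111"  (len 3)
t=11: "111"  (len 3)
t=12: "1111"  (len 4)
t=13: "1111"  (len 4)
t=14: "11111"  (len 5)
t=15: "11111"  (len 5)
t=16: "111111"  (len 6)
t=17: "111111"  (len 6)
t=18: "1111111"  (len 7)
t=19: "1111111"  (len 7)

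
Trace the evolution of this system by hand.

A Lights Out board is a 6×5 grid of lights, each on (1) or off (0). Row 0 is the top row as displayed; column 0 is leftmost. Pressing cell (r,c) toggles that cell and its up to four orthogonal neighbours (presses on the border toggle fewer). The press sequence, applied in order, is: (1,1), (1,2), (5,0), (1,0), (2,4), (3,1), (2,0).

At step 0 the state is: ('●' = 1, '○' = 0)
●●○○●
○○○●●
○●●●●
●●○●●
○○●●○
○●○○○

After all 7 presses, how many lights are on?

12

t=0: ●●○○●
○○○●●
○●●●●
●●○●●
○○●●○
○●○○○
t=1: ●○○○●
●●●●●
○○●●●
●●○●●
○○●●○
○●○○○
t=2: ●○●○●
●○○○●
○○○●●
●●○●●
○○●●○
○●○○○
t=3: ●○●○●
●○○○●
○○○●●
●●○●●
●○●●○
●○○○○
t=4: ○○●○●
○●○○●
●○○●●
●●○●●
●○●●○
●○○○○
t=5: ○○●○●
○●○○○
●○○○○
●●○●○
●○●●○
●○○○○
t=6: ○○●○●
○●○○○
●●○○○
○○●●○
●●●●○
●○○○○
t=7: ○○●○●
●●○○○
○○○○○
●○●●○
●●●●○
●○○○○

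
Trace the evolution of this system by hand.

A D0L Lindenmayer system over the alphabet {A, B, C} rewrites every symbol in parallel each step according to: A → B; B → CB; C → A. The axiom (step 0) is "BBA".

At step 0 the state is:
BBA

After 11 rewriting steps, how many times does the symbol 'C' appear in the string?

k=0  BBA
k=1  CBCBB
k=2  ACBACBCB
k=3  BACBBACBACB
k=4  CBBACBCBBACBBACB
k=5  ACBCBBACBACBCBBACBCBBACB
k=6  BACBACBCBBACBBACBACBCBBACBACBCBBACB
k=7  CBBACBBACBACBCBBACBCBBACBBACBACBCBBACBBACBACBCBBACB
k=8  ACBCBBACBCBBACBBACBACBCBBACBACBCBBACBCBBACBBACBACBCBBACBCBBACBBACBACBCBBACB
k=9  BACBACBCBBACBACBCBBACBCBBACBBACBACBCBBACBBACBACBCBBACBACBCBBACBCBBACBBACBACBCBBACBACBCBBACBCBBACBBACBACBCBBACB
k=10  CBBACBBACBACBCBBACBBACBACBCBBACBACBCBBACBCBBACBBACBACBCBBA…BACBBACBACBCBBACBBACBACBCBBACBACBCBBACBCBBACBBACBACBCBBACB  (len 161)
k=11  ACBCBBACBCBBACBBACBACBCBBACBCBBACBBACBACBCBBACBBACBACBCBBA…BACBBACBACBCBBACBBACBACBCBBACBACBCBBACBCBBACBBACBACBCBBACB  (len 236)

75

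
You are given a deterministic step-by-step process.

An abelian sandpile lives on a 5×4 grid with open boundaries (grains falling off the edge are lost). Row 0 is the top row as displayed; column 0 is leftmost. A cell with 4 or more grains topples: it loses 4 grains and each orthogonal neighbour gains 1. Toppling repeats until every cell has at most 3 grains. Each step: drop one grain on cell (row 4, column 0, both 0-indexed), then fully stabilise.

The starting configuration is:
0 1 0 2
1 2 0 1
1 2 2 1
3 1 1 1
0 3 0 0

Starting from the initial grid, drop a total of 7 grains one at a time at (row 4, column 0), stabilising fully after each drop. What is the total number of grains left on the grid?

gen 0: 0 1 0 2
1 2 0 1
1 2 2 1
3 1 1 1
0 3 0 0
gen 1: 0 1 0 2
1 2 0 1
1 2 2 1
3 1 1 1
1 3 0 0
gen 2: 0 1 0 2
1 2 0 1
1 2 2 1
3 1 1 1
2 3 0 0
gen 3: 0 1 0 2
1 2 0 1
1 2 2 1
3 1 1 1
3 3 0 0
gen 4: 0 1 0 2
1 2 0 1
2 2 2 1
0 3 1 1
2 0 1 0
gen 5: 0 1 0 2
1 2 0 1
2 2 2 1
0 3 1 1
3 0 1 0
gen 6: 0 1 0 2
1 2 0 1
2 2 2 1
1 3 1 1
0 1 1 0
gen 7: 0 1 0 2
1 2 0 1
2 2 2 1
1 3 1 1
1 1 1 0

23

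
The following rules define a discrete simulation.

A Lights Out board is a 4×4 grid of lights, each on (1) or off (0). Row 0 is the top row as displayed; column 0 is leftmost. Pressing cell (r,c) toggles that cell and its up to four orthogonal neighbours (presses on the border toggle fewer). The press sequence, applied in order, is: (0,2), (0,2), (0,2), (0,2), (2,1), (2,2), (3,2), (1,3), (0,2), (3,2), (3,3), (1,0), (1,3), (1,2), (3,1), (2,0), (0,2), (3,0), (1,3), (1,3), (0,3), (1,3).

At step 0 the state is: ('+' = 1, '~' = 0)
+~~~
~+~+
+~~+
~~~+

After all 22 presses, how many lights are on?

[0] +~~~
~+~+
+~~+
~~~+
[1] ++++
~+++
+~~+
~~~+
[2] +~~~
~+~+
+~~+
~~~+
[3] ++++
~+++
+~~+
~~~+
[4] +~~~
~+~+
+~~+
~~~+
[5] +~~~
~~~+
~+++
~+~+
[6] +~~~
~~++
~~~~
~+++
[7] +~~~
~~++
~~+~
~~~~
[8] +~~+
~~~~
~~++
~~~~
[9] +++~
~~+~
~~++
~~~~
[10] +++~
~~+~
~~~+
~+++
[11] +++~
~~+~
~~~~
~+~~
[12] ~++~
+++~
+~~~
~+~~
[13] ~+++
++~+
+~~+
~+~~
[14] ~+~+
+~+~
+~++
~+~~
[15] ~+~+
+~+~
++++
+~+~
[16] ~+~+
~~+~
~~++
~~+~
[17] ~~+~
~~~~
~~++
~~+~
[18] ~~+~
~~~~
+~++
+++~
[19] ~~++
~~++
+~+~
+++~
[20] ~~+~
~~~~
+~++
+++~
[21] ~~~+
~~~+
+~++
+++~
[22] ~~~~
~~+~
+~+~
+++~

6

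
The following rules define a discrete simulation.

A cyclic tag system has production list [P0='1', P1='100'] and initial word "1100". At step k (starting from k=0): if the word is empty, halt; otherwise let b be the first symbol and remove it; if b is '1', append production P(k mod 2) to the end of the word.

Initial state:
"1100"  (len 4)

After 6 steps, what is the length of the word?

[0] "1100"  (len 4)
[1] "1001"  (len 4)
[2] "001100"  (len 6)
[3] "01100"  (len 5)
[4] "1100"  (len 4)
[5] "1001"  (len 4)
[6] "001100"  (len 6)

6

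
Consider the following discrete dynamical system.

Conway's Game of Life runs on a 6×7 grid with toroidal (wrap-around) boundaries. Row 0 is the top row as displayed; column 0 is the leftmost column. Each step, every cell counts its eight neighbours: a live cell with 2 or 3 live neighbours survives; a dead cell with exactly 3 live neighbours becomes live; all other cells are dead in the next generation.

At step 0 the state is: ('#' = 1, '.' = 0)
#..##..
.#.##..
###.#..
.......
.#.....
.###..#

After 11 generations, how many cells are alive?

step 0: #..##..
.#.##..
###.#..
.......
.#.....
.###..#
step 1: #....#.
.....#.
###.#..
#.#....
##.....
.#.##..
step 2: .....##
#...##.
#.##..#
..##..#
#..#...
.##.#.#
step 3: .#.#...
##.##..
#.#....
....#.#
#...###
.####.#
step 4: .....#.
#..##..
#.#.###
.#.##..
.##....
.#....#
step 5: #...###
##.#...
#.#...#
....#.#
.#.#...
###....
step 6: ...###.
..###..
..##.##
.###.##
.#.#...
..####.
step 7: .......
......#
#.....#
.#...##
##....#
.....#.
step 8: .......
#.....#
.......
.#...#.
.#.....
#.....#
step 9: .......
.......
#.....#
.......
.#....#
#......
step 10: .......
.......
.......
......#
#......
#......
step 11: .......
.......
.......
.......
#.....#
.......

2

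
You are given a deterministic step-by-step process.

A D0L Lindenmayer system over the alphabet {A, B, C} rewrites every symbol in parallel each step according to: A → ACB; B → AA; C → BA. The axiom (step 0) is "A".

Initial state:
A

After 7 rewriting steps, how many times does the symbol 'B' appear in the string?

0) A
1) ACB
2) ACBBAAA
3) ACBBAAAAAACBACBACB
4) ACBBAAAAAACBACBACBACBACBACBBAAAACBBAAAACBBAAA
5) ACBBAAAAAACBACBACBACBACBACBBAAAACBBAAAACBBAAAACBBAAAACBBAAAACBBAAAAAACBACBACBACBBAAAAAACBACBACBACBBAAAAAACBACBACB
6) ACBBAAAAAACBACBACBACBACBACBBAAAACBBAAAACBBAAAACBBAAAACBBAA…CBBAAAACBBAAAACBBAAAAAACBACBACBACBACBACBBAAAACBBAAAACBBAAA  (len 284)
7) ACBBAAAAAACBACBACBACBACBACBBAAAACBBAAAACBBAAAACBBAAAACBBAA…BAAAACBBAAAAAACBACBACBACBBAAAAAACBACBACBACBBAAAAAACBACBACB  (len 713)

203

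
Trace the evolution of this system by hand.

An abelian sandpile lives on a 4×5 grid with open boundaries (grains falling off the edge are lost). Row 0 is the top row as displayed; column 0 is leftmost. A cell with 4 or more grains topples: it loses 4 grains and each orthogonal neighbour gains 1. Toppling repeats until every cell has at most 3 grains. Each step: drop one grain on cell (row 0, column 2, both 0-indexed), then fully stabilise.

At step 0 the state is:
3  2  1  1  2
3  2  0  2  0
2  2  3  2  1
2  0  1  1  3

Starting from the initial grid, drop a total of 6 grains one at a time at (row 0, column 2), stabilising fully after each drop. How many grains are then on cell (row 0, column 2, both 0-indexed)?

gen 0: 3  2  1  1  2
3  2  0  2  0
2  2  3  2  1
2  0  1  1  3
gen 1: 3  2  2  1  2
3  2  0  2  0
2  2  3  2  1
2  0  1  1  3
gen 2: 3  2  3  1  2
3  2  0  2  0
2  2  3  2  1
2  0  1  1  3
gen 3: 3  3  0  2  2
3  2  1  2  0
2  2  3  2  1
2  0  1  1  3
gen 4: 3  3  1  2  2
3  2  1  2  0
2  2  3  2  1
2  0  1  1  3
gen 5: 3  3  2  2  2
3  2  1  2  0
2  2  3  2  1
2  0  1  1  3
gen 6: 3  3  3  2  2
3  2  1  2  0
2  2  3  2  1
2  0  1  1  3

3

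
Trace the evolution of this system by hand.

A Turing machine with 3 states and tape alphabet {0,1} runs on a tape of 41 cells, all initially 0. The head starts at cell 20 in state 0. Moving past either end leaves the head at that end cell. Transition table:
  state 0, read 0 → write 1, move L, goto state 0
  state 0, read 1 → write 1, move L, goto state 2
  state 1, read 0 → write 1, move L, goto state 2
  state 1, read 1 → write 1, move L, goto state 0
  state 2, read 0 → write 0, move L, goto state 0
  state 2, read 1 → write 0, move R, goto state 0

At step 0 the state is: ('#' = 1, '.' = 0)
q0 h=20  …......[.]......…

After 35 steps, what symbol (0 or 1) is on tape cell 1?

1

[0] q0 h=20  …......[.]......…
[1] q0 h=19  …......[.]#.....…
[2] q0 h=18  …......[.]##....…
[3] q0 h=17  …......[.]###...…
[4] q0 h=16  …......[.]####..…
[5] q0 h=15  …......[.]#####.…
[6] q0 h=14  …......[.]######…
[7] q0 h=13  …......[.]######…
[8] q0 h=12  …......[.]######…
[9] q0 h=11  …......[.]######…
[10] q0 h=10  …......[.]######…
[11] q0 h= 9  …......[.]######…
[12] q0 h= 8  …......[.]######…
[13] q0 h= 7  …......[.]######…
[14] q0 h= 6  |......[.]######…
[15] q0 h= 5  |.....[.]######…
[16] q0 h= 4  |....[.]######…
[17] q0 h= 3  |...[.]######…
[18] q0 h= 2  |..[.]######…
[19] q0 h= 1  |.[.]######…
[20] q0 h= 0  |[.]######…
[21] q0 h= 0  |[#]######…
[22] q2 h= 0  |[#]######…
[23] q0 h= 1  |.[#]######…
[24] q2 h= 0  |[.]######…
[25] q0 h= 0  |[.]######…
[26] q0 h= 0  |[#]######…
[27] q2 h= 0  |[#]######…
[28] q0 h= 1  |.[#]######…
[29] q2 h= 0  |[.]######…
[30] q0 h= 0  |[.]######…
[31] q0 h= 0  |[#]######…
[32] q2 h= 0  |[#]######…
[33] q0 h= 1  |.[#]######…
[34] q2 h= 0  |[.]######…
[35] q0 h= 0  |[.]######…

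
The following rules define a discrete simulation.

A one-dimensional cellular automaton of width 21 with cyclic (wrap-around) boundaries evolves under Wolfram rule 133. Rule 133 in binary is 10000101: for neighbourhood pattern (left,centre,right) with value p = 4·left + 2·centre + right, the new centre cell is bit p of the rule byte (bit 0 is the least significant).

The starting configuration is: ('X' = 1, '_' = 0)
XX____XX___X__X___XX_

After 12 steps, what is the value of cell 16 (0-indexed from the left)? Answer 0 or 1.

1

k=0  XX____XX___X__X___XX_
k=1  ___XX____X_X__X_X____
k=2  XX____XX_X_X__X_X_XXX
k=3  X__XX____X_X__X_X__XX
k=4  ______XX_X_X__X_X___X
k=5  _XXXX____X_X__X_X_X_X
k=6  __XX__XX_X_X__X_X_X_X
k=7  _________X_X__X_X_X_X
k=8  _XXXXXXX_X_X__X_X_X_X
k=9  __XXXXX__X_X__X_X_X_X
k=10  ___XXX___X_X__X_X_X_X
k=11  _X__X__X_X_X__X_X_X_X
k=12  _X__X__X_X_X__X_X_X_X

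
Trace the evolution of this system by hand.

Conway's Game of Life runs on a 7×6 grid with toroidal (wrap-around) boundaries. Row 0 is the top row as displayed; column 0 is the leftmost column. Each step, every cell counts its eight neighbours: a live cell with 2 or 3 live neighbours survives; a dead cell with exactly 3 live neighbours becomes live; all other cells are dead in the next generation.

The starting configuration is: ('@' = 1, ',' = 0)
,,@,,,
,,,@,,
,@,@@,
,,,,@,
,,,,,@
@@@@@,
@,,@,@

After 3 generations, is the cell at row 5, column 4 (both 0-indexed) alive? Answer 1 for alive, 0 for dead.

1

k=0  ,,@,,,
,,,@,,
,@,@@,
,,,,@,
,,,,,@
@@@@@,
@,,@,@
k=1  ,,@@@,
,,,@@,
,,@@@,
,,,@@@
@@@,,@
,@@@,,
@,,,,@
k=2  ,,@,,,
,,,,,@
,,@,,,
,,,,,,
,,,,,@
,,,@@,
@,,,,@
k=3  @,,,,@
,,,,,,
,,,,,,
,,,,,,
,,,,@,
@,,,@,
,,,@@@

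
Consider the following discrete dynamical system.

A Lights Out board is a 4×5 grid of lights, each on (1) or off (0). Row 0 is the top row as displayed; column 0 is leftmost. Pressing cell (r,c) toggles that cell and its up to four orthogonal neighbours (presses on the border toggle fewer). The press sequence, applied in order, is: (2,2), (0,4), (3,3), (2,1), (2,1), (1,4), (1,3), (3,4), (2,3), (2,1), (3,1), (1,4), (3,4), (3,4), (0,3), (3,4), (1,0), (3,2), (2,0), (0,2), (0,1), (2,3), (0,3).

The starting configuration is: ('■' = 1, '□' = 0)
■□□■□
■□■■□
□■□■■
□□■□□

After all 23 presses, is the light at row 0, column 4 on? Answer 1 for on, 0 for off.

1

step 0: ■□□■□
■□■■□
□■□■■
□□■□□
step 1: ■□□■□
■□□■□
□□■□■
□□□□□
step 2: ■□□□■
■□□■■
□□■□■
□□□□□
step 3: ■□□□■
■□□■■
□□■■■
□□■■■
step 4: ■□□□■
■■□■■
■■□■■
□■■■■
step 5: ■□□□■
■□□■■
□□■■■
□□■■■
step 6: ■□□□□
■□□□□
□□■■□
□□■■■
step 7: ■□□■□
■□■■■
□□■□□
□□■■■
step 8: ■□□■□
■□■■■
□□■□■
□□■□□
step 9: ■□□■□
■□■□■
□□□■□
□□■■□
step 10: ■□□■□
■■■□■
■■■■□
□■■■□
step 11: ■□□■□
■■■□■
■□■■□
■□□■□
step 12: ■□□■■
■■■■□
■□■■■
■□□■□
step 13: ■□□■■
■■■■□
■□■■□
■□□□■
step 14: ■□□■■
■■■■□
■□■■■
■□□■□
step 15: ■□■□□
■■■□□
■□■■■
■□□■□
step 16: ■□■□□
■■■□□
■□■■□
■□□□■
step 17: □□■□□
□□■□□
□□■■□
■□□□■
step 18: □□■□□
□□■□□
□□□■□
■■■■■
step 19: □□■□□
■□■□□
■■□■□
□■■■■
step 20: □■□■□
■□□□□
■■□■□
□■■■■
step 21: ■□■■□
■■□□□
■■□■□
□■■■■
step 22: ■□■■□
■■□■□
■■■□■
□■■□■
step 23: ■□□□■
■■□□□
■■■□■
□■■□■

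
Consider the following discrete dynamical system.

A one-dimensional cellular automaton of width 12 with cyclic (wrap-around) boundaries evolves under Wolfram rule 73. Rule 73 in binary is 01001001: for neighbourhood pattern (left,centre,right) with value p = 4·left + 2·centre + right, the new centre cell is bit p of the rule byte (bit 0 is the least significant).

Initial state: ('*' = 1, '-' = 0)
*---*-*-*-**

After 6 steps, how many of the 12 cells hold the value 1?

k=0  *---*-*-*-**
k=1  *-*-------*-
k=2  ----*****---
k=3  ***-*---*-**
k=4  --*---*---*-
k=5  *---*---*---
k=6  --*---*---*-

3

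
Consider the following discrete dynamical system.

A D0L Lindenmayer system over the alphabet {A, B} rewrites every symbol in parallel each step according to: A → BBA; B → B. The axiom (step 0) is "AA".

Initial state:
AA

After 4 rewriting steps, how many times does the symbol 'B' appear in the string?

0) AA
1) BBABBA
2) BBBBABBBBA
3) BBBBBBABBBBBBA
4) BBBBBBBBABBBBBBBBA

16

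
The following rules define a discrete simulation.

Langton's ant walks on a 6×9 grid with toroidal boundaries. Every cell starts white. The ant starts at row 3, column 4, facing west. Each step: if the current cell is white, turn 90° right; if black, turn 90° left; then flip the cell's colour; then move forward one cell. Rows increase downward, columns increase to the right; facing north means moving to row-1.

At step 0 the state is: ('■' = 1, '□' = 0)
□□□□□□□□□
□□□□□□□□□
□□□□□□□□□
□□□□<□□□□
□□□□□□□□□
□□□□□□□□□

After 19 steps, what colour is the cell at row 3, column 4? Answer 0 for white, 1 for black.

0

[0] □□□□□□□□□
□□□□□□□□□
□□□□□□□□□
□□□□<□□□□
□□□□□□□□□
□□□□□□□□□
[1] □□□□□□□□□
□□□□□□□□□
□□□□^□□□□
□□□□■□□□□
□□□□□□□□□
□□□□□□□□□
[2] □□□□□□□□□
□□□□□□□□□
□□□□■>□□□
□□□□■□□□□
□□□□□□□□□
□□□□□□□□□
[3] □□□□□□□□□
□□□□□□□□□
□□□□■■□□□
□□□□■v□□□
□□□□□□□□□
□□□□□□□□□
[4] □□□□□□□□□
□□□□□□□□□
□□□□■■□□□
□□□□<■□□□
□□□□□□□□□
□□□□□□□□□
[5] □□□□□□□□□
□□□□□□□□□
□□□□■■□□□
□□□□□■□□□
□□□□v□□□□
□□□□□□□□□
[6] □□□□□□□□□
□□□□□□□□□
□□□□■■□□□
□□□□□■□□□
□□□<■□□□□
□□□□□□□□□
[7] □□□□□□□□□
□□□□□□□□□
□□□□■■□□□
□□□^□■□□□
□□□■■□□□□
□□□□□□□□□
[8] □□□□□□□□□
□□□□□□□□□
□□□□■■□□□
□□□■>■□□□
□□□■■□□□□
□□□□□□□□□
[9] □□□□□□□□□
□□□□□□□□□
□□□□■■□□□
□□□■■■□□□
□□□■v□□□□
□□□□□□□□□
[10] □□□□□□□□□
□□□□□□□□□
□□□□■■□□□
□□□■■■□□□
□□□■□>□□□
□□□□□□□□□
[11] □□□□□□□□□
□□□□□□□□□
□□□□■■□□□
□□□■■■□□□
□□□■□■□□□
□□□□□v□□□
[12] □□□□□□□□□
□□□□□□□□□
□□□□■■□□□
□□□■■■□□□
□□□■□■□□□
□□□□<■□□□
[13] □□□□□□□□□
□□□□□□□□□
□□□□■■□□□
□□□■■■□□□
□□□■^■□□□
□□□□■■□□□
[14] □□□□□□□□□
□□□□□□□□□
□□□□■■□□□
□□□■■■□□□
□□□■■>□□□
□□□□■■□□□
[15] □□□□□□□□□
□□□□□□□□□
□□□□■■□□□
□□□■■^□□□
□□□■■□□□□
□□□□■■□□□
[16] □□□□□□□□□
□□□□□□□□□
□□□□■■□□□
□□□■<□□□□
□□□■■□□□□
□□□□■■□□□
[17] □□□□□□□□□
□□□□□□□□□
□□□□■■□□□
□□□■□□□□□
□□□■v□□□□
□□□□■■□□□
[18] □□□□□□□□□
□□□□□□□□□
□□□□■■□□□
□□□■□□□□□
□□□■□>□□□
□□□□■■□□□
[19] □□□□□□□□□
□□□□□□□□□
□□□□■■□□□
□□□■□□□□□
□□□■□■□□□
□□□□■v□□□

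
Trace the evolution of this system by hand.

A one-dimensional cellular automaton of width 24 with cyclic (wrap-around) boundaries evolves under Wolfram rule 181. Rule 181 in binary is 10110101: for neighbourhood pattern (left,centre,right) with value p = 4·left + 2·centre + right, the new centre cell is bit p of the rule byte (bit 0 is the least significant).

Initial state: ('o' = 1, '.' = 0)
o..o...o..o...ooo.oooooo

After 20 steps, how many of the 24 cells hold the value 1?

18

[0] o..o...o..o...ooo.oooooo
[1] .o.ooo.oo.ooo..o.o.ooooo
[2] ooo.o.o..o.o.o.oooo.ooo.
[3] .o.ooooo.oooooo.oo.o.o.o
[4] ooo.ooo.o.oooo.o..oooooo
[5] oo.o.o.ooo.oo.ooo..ooooo
[6] o.ooooo.o.o..o.o.o..oooo
[7] .o.ooo.ooooo.oooooo..ooo
[8] ooo.o.o.ooo.o.oooo.o..o.
[9] .o.ooooo.o.ooo.oo.ooo.oo
[10] ooo.ooo.ooo.o.o..o.o.o..
[11] .o.o.o.o.o.ooooo.oooooo.
[12] .oooooooooo.ooo.o.oooo.o
[13] o.oooooooo.o.o.ooo.oo.oo
[14] .o.oooooo.ooooo.o.o..o.o
[15] ooo.oooo.o.ooo.ooooo.ooo
[16] oo.o.oo.ooo.o.o.ooo.o.oo
[17] o.ooo..o.o.ooooo.o.ooo.o
[18] .o.o.o.oooo.ooo.ooo.o.o.
[19] .oooooo.oo.o.o.o.o.ooooo
[20] o.oooo.o..ooooooooo.ooo.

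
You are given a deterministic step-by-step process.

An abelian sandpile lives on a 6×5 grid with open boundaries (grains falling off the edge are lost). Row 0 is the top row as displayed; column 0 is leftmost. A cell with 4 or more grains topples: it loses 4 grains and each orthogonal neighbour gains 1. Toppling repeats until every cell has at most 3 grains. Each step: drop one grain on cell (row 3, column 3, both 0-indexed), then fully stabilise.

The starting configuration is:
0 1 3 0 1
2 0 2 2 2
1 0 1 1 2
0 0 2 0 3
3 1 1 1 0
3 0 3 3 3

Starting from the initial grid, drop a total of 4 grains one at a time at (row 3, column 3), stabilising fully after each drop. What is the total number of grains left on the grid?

[0] 0 1 3 0 1
2 0 2 2 2
1 0 1 1 2
0 0 2 0 3
3 1 1 1 0
3 0 3 3 3
[1] 0 1 3 0 1
2 0 2 2 2
1 0 1 1 2
0 0 2 1 3
3 1 1 1 0
3 0 3 3 3
[2] 0 1 3 0 1
2 0 2 2 2
1 0 1 1 2
0 0 2 2 3
3 1 1 1 0
3 0 3 3 3
[3] 0 1 3 0 1
2 0 2 2 2
1 0 1 1 2
0 0 2 3 3
3 1 1 1 0
3 0 3 3 3
[4] 0 1 3 0 1
2 0 2 2 2
1 0 1 2 3
0 0 3 1 0
3 1 1 2 1
3 0 3 3 3

44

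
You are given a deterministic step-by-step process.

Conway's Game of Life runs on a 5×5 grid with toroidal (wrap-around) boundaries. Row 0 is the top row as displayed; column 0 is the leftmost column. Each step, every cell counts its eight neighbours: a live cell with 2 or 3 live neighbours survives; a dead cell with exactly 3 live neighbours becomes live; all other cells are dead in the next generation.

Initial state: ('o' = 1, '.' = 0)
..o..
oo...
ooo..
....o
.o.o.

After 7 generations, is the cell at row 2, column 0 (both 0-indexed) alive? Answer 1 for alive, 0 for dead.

0

t=0: ..o..
oo...
ooo..
....o
.o.o.
t=1: o.o..
o....
..o.o
...oo
..oo.
t=2: ..ooo
o..oo
o...o
....o
.oo..
t=3: .....
.oo..
.....
.o.oo
ooo.o
t=4: ...o.
.....
oo.o.
.o.oo
.oo.o
t=5: ..oo.
..o.o
oo.o.
.....
.o..o
t=6: ooo.o
o...o
ooooo
.oo.o
..oo.
t=7: ..o..
.....
.....
.....
.....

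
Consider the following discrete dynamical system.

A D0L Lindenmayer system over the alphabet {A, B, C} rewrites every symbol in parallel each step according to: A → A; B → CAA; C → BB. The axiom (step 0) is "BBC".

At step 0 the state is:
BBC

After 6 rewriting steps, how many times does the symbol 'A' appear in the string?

56

step 0: BBC
step 1: CAACAABB
step 2: BBAABBAACAACAA
step 3: CAACAAAACAACAAAABBAABBAA
step 4: BBAABBAAAABBAABBAAAACAACAAAACAACAAAA
step 5: CAACAAAACAACAAAAAACAACAAAACAACAAAAAABBAABBAAAABBAABBAAAA
step 6: BBAABBAAAABBAABBAAAAAABBAABBAAAABBAABBAAAAAACAACAAAACAACAAAAAACAACAAAACAACAAAAAA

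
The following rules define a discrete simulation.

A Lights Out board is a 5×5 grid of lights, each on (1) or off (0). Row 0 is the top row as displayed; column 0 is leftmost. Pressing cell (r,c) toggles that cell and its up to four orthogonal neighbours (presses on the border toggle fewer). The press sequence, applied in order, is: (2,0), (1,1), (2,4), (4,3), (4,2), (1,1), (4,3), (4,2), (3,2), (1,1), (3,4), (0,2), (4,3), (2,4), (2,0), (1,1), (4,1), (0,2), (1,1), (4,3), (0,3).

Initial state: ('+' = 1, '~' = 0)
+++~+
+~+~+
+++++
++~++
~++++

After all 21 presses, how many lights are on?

14

step 0: +++~+
+~+~+
+++++
++~++
~++++
step 1: +++~+
~~+~+
~~+++
~+~++
~++++
step 2: +~+~+
++~~+
~++++
~+~++
~++++
step 3: +~+~+
++~~~
~++~~
~+~+~
~++++
step 4: +~+~+
++~~~
~++~~
~+~~~
~+~~~
step 5: +~+~+
++~~~
~++~~
~++~~
~~++~
step 6: +++~+
~~+~~
~~+~~
~++~~
~~++~
step 7: +++~+
~~+~~
~~+~~
~+++~
~~~~+
step 8: +++~+
~~+~~
~~+~~
~+~+~
~++++
step 9: +++~+
~~+~~
~~~~~
~~+~~
~+~++
step 10: +~+~+
++~~~
~+~~~
~~+~~
~+~++
step 11: +~+~+
++~~~
~+~~+
~~+++
~+~+~
step 12: ++~++
+++~~
~+~~+
~~+++
~+~+~
step 13: ++~++
+++~~
~+~~+
~~+~+
~++~+
step 14: ++~++
+++~+
~+~+~
~~+~~
~++~+
step 15: ++~++
~++~+
+~~+~
+~+~~
~++~+
step 16: +~~++
+~~~+
++~+~
+~+~~
~++~+
step 17: +~~++
+~~~+
++~+~
+++~~
+~~~+
step 18: +++~+
+~+~+
++~+~
+++~~
+~~~+
step 19: +~+~+
~+~~+
+~~+~
+++~~
+~~~+
step 20: +~+~+
~+~~+
+~~+~
++++~
+~++~
step 21: +~~+~
~+~++
+~~+~
++++~
+~++~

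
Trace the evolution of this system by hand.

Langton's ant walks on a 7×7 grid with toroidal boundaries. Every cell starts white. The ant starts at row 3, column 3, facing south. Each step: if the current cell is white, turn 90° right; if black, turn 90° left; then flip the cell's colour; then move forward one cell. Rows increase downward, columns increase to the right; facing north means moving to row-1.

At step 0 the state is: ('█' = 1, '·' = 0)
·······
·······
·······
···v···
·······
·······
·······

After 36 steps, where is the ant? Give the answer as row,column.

6,3

0) ·······
·······
·······
···v···
·······
·······
·······
1) ·······
·······
·······
··<█···
·······
·······
·······
2) ·······
·······
··^····
··██···
·······
·······
·······
3) ·······
·······
··█>···
··██···
·······
·······
·······
4) ·······
·······
··██···
··█v···
·······
·······
·······
5) ·······
·······
··██···
··█·>··
·······
·······
·······
6) ·······
·······
··██···
··█·█··
····v··
·······
·······
7) ·······
·······
··██···
··█·█··
···<█··
·······
·······
8) ·······
·······
··██···
··█^█··
···██··
·······
·······
9) ·······
·······
··██···
··██>··
···██··
·······
·······
10) ·······
·······
··██^··
··██···
···██··
·······
·······
11) ·······
·······
··███>·
··██···
···██··
·······
·······
12) ·······
·······
··████·
··██·v·
···██··
·······
·······
13) ·······
·······
··████·
··██<█·
···██··
·······
·······
14) ·······
·······
··██^█·
··████·
···██··
·······
·······
15) ·······
·······
··█<·█·
··████·
···██··
·······
·······
16) ·······
·······
··█··█·
··█v██·
···██··
·······
·······
17) ·······
·······
··█··█·
··█·>█·
···██··
·······
·······
18) ·······
·······
··█·^█·
··█··█·
···██··
·······
·······
19) ·······
·······
··█·█>·
··█··█·
···██··
·······
·······
20) ·······
·····^·
··█·█··
··█··█·
···██··
·······
·······
21) ·······
·····█>
··█·█··
··█··█·
···██··
·······
·······
22) ·······
·····██
··█·█·v
··█··█·
···██··
·······
·······
23) ·······
·····██
··█·█<█
··█··█·
···██··
·······
·······
24) ·······
·····^█
··█·███
··█··█·
···██··
·······
·······
25) ·······
····<·█
··█·███
··█··█·
···██··
·······
·······
26) ····^··
····█·█
··█·███
··█··█·
···██··
·······
·······
27) ····█>·
····█·█
··█·███
··█··█·
···██··
·······
·······
28) ····██·
····█v█
··█·███
··█··█·
···██··
·······
·······
29) ····██·
····<██
··█·███
··█··█·
···██··
·······
·······
30) ····██·
·····██
··█·v██
··█··█·
···██··
·······
·······
31) ····██·
·····██
··█··>█
··█··█·
···██··
·······
·······
32) ····██·
·····^█
··█···█
··█··█·
···██··
·······
·······
33) ····██·
····<·█
··█···█
··█··█·
···██··
·······
·······
34) ····^█·
····█·█
··█···█
··█··█·
···██··
·······
·······
35) ···<·█·
····█·█
··█···█
··█··█·
···██··
·······
·······
36) ···█·█·
····█·█
··█···█
··█··█·
···██··
·······
···^···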